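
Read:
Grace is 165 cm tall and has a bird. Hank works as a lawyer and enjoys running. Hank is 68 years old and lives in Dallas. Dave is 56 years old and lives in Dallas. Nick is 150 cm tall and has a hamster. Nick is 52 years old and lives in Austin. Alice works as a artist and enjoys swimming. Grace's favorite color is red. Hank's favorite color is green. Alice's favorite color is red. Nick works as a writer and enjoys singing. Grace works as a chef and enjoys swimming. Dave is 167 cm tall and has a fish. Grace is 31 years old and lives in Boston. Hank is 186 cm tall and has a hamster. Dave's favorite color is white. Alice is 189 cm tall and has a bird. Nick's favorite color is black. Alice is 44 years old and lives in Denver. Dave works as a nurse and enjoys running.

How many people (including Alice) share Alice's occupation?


Alice is a artist. Count = 1

1


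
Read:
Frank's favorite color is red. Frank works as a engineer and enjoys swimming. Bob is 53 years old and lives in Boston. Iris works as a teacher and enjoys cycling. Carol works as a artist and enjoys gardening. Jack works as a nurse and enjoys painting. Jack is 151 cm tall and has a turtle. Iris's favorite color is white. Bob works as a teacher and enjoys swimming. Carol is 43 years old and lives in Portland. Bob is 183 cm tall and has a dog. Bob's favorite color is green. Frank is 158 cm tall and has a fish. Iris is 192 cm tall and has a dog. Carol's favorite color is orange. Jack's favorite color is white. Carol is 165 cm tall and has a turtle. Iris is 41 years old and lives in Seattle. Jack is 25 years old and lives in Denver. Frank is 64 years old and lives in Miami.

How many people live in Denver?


Count in Denver: 1

1


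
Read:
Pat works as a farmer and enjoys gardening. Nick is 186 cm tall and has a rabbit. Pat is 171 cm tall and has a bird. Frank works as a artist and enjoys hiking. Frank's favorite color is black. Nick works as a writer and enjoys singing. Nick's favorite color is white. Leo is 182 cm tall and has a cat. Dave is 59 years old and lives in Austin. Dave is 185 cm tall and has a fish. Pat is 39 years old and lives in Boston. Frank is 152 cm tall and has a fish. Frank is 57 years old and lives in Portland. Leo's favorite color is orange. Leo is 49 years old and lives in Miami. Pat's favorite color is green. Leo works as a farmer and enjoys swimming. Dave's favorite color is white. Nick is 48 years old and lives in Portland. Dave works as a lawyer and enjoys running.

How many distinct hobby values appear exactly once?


Unique hobby values: 5

5


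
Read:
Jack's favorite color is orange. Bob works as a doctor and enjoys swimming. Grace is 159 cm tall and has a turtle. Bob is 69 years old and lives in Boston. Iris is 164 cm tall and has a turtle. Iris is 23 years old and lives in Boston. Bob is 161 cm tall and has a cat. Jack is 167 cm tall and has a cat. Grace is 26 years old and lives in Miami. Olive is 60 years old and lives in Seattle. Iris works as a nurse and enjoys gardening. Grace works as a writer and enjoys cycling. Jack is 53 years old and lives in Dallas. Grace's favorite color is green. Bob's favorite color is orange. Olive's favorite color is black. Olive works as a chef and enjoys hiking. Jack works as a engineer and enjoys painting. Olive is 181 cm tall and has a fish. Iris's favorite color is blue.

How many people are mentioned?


People: Iris, Bob, Olive, Jack, Grace. Count = 5

5


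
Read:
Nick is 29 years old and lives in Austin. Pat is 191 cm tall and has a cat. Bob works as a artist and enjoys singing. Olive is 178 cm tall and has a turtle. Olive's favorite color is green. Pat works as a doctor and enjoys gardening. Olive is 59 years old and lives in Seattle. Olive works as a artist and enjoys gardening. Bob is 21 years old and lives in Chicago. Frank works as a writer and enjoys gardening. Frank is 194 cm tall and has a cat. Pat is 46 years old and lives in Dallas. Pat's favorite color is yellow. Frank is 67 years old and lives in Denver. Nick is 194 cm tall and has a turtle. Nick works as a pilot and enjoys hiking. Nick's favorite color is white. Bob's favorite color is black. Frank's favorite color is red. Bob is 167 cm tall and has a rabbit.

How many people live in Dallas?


Count in Dallas: 1

1


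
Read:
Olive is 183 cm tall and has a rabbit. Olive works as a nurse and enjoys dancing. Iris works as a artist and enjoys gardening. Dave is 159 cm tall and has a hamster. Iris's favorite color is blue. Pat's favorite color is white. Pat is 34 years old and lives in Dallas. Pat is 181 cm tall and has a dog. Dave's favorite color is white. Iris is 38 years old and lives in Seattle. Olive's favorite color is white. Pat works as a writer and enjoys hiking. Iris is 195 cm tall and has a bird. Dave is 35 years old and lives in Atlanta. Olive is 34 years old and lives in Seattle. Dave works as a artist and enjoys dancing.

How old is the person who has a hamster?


Person with hamster is Dave, age 35

35


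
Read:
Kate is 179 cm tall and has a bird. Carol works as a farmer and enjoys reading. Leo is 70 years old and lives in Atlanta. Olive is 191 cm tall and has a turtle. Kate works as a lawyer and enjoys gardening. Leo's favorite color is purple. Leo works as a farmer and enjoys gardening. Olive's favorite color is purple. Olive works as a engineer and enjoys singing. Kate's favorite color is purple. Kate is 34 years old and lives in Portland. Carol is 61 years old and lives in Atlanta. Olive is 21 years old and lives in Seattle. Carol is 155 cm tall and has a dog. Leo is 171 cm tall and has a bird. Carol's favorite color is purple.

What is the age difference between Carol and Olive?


|61 - 21| = 40

40


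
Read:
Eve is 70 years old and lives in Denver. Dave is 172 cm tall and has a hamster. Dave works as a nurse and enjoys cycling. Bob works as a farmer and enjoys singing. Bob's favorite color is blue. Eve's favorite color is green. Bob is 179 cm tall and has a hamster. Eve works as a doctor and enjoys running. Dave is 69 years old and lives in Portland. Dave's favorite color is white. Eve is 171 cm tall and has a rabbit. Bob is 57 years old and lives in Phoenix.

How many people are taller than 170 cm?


Taller than 170: 3

3


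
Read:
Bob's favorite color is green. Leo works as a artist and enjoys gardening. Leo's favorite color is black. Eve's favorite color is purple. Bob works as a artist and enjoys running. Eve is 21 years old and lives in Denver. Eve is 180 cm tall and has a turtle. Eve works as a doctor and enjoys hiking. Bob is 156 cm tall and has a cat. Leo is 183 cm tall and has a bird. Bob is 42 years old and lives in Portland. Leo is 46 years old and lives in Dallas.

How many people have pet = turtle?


Count: 1

1


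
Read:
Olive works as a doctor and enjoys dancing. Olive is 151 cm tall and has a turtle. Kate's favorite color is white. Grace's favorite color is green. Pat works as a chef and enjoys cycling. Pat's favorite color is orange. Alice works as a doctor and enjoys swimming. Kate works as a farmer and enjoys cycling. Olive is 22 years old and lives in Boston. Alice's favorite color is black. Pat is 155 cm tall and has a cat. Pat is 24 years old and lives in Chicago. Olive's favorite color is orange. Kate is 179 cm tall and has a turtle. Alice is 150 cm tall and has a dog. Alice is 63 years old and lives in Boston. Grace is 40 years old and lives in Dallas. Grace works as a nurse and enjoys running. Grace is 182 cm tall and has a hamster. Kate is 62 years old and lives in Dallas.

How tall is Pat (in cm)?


Pat is 155 cm tall

155


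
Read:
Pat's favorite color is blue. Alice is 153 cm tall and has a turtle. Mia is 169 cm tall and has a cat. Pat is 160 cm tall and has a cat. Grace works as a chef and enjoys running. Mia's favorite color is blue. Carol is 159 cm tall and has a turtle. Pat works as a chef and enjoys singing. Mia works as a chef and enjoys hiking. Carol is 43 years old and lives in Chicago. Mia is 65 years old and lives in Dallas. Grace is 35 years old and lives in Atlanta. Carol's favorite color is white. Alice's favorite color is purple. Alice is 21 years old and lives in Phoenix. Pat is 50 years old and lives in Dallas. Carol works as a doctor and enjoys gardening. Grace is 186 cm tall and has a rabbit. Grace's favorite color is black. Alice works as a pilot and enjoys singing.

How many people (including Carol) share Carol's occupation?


Carol is a doctor. Count = 1

1


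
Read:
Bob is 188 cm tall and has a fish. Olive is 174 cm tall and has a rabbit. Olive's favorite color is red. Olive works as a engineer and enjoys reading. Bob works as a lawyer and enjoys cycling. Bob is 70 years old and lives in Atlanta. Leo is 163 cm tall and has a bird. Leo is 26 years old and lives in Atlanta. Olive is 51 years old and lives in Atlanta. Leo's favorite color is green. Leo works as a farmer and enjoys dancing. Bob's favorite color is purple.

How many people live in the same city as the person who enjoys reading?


Person with hobby reading is Olive, city Atlanta. Count = 3

3


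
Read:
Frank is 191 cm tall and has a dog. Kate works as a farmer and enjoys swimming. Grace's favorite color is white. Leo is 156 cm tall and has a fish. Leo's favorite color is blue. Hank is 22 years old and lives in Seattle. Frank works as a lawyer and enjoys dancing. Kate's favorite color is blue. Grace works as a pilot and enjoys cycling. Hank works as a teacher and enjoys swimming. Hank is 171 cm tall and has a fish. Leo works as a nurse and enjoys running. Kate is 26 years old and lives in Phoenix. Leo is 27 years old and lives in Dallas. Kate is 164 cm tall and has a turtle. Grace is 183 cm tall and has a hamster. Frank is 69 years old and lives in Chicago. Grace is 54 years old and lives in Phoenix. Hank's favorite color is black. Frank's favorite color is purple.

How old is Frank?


Frank is 69 years old

69


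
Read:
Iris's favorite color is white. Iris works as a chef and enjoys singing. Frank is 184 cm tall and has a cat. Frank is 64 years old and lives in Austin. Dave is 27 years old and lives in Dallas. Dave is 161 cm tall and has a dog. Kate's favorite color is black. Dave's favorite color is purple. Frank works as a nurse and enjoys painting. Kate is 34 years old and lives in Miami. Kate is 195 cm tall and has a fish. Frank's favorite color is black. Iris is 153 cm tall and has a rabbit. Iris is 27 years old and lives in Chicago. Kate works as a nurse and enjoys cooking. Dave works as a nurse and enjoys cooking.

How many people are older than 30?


Filter: 2

2


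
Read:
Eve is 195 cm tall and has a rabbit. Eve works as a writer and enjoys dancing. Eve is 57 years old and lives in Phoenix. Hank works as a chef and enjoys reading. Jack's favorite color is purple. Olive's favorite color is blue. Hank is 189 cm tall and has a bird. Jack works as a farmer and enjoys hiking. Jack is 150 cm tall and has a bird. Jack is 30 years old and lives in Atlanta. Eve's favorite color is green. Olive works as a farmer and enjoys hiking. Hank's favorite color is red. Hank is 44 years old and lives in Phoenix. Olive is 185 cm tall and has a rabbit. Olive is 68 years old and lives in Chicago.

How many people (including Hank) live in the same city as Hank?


Hank lives in Phoenix. Count = 2

2


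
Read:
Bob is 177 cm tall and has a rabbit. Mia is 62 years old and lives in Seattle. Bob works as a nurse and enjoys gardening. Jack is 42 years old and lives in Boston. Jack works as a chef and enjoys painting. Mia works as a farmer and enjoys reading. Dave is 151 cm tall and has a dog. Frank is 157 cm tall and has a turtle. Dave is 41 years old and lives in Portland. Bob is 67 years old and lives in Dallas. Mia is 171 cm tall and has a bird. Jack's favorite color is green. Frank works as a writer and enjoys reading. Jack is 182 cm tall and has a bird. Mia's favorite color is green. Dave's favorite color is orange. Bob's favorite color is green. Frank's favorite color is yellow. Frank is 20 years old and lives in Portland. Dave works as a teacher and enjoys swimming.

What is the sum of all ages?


41+42+67+20+62 = 232

232


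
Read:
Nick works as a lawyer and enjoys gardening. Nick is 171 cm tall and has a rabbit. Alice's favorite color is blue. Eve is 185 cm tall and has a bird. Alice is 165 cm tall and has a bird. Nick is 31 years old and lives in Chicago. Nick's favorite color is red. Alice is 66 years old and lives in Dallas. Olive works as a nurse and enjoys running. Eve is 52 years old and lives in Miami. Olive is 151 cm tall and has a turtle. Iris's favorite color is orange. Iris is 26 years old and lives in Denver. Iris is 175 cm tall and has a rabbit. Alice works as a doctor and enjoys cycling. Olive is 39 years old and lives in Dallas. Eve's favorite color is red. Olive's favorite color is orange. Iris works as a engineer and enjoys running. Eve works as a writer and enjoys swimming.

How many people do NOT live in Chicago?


Not in Chicago: 4

4


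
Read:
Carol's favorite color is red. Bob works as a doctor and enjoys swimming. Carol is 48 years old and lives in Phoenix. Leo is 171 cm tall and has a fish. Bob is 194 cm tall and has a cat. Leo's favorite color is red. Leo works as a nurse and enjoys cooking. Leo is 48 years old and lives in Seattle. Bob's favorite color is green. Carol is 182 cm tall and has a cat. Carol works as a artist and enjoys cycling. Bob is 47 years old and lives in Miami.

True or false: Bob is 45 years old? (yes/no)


Bob is actually 47. no

no


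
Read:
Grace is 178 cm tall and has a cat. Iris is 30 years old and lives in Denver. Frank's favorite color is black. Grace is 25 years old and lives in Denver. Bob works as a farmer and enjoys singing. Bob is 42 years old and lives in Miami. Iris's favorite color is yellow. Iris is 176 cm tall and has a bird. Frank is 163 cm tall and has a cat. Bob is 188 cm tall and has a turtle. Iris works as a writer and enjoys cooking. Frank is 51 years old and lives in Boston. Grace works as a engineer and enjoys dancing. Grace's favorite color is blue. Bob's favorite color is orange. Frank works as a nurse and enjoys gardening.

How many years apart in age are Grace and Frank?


25 vs 51, diff = 26

26


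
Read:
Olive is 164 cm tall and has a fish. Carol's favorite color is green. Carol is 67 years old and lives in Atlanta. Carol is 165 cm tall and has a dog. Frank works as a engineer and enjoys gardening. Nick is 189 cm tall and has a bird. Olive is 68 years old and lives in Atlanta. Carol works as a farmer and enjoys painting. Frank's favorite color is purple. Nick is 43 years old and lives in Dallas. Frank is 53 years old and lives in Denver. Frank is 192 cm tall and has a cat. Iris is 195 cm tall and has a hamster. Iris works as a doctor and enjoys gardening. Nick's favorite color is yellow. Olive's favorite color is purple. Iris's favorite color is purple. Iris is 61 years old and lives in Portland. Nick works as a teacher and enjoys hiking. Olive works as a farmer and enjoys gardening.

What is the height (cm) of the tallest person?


Tallest: Iris at 195 cm

195


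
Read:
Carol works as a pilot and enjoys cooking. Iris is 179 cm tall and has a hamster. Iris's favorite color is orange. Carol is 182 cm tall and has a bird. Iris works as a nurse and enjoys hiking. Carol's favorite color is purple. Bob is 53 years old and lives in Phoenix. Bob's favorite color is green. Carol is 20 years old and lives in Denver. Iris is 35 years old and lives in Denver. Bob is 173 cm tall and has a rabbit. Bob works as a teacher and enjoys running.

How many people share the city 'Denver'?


Count: 2

2


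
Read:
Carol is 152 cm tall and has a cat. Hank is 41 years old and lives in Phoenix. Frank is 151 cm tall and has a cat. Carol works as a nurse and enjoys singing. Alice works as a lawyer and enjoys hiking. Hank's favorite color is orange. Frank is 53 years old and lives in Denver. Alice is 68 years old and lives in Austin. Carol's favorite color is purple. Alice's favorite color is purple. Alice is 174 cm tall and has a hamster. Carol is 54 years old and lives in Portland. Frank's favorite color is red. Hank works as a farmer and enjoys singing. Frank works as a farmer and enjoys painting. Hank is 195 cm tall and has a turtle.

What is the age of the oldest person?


Oldest: Alice at 68

68


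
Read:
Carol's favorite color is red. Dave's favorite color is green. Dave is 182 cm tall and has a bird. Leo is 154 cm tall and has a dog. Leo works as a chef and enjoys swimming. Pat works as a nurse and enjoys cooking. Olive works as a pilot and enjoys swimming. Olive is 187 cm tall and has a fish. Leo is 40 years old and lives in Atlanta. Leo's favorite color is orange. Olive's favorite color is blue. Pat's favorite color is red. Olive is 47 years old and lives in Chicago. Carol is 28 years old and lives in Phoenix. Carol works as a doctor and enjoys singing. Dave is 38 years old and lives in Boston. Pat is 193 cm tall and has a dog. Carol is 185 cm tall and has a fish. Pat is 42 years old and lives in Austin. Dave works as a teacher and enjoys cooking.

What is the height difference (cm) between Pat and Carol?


|193 - 185| = 8

8


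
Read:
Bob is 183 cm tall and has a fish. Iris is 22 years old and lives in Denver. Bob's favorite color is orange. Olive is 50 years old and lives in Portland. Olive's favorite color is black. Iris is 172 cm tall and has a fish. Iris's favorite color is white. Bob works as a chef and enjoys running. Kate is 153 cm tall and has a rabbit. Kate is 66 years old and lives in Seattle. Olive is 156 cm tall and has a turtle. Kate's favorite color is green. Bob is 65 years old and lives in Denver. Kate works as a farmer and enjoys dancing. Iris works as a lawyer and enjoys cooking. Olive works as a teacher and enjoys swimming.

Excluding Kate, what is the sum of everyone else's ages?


Sum (excluding Kate): 137

137


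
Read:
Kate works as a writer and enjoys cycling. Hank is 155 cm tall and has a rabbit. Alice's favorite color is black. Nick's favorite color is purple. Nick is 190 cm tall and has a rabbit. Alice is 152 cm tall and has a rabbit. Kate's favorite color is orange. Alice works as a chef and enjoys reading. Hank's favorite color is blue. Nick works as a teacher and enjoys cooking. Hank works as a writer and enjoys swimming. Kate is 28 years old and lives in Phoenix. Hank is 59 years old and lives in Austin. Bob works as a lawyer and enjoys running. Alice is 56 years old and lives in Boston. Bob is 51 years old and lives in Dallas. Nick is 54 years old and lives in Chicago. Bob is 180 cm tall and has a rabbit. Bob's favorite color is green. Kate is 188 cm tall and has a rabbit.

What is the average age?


Sum=248, n=5, avg=49.6

49.6


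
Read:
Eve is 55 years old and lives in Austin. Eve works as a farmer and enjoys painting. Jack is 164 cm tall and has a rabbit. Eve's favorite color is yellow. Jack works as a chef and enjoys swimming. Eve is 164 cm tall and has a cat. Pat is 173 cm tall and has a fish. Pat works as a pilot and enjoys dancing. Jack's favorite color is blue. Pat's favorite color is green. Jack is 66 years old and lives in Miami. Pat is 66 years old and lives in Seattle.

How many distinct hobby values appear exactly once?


Unique hobby values: 3

3


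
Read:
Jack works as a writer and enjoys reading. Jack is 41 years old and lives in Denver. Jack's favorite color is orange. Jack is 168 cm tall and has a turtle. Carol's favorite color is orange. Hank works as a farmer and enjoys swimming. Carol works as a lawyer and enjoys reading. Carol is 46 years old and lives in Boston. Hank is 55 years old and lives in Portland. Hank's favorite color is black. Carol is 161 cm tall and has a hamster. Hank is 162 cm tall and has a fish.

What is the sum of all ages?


46+41+55 = 142

142


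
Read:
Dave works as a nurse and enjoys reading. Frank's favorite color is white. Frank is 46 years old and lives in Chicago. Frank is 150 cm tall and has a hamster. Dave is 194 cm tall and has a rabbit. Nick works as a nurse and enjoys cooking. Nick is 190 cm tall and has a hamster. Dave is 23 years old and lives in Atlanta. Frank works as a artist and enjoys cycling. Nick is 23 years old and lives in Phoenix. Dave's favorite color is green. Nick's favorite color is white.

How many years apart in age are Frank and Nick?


46 vs 23, diff = 23

23


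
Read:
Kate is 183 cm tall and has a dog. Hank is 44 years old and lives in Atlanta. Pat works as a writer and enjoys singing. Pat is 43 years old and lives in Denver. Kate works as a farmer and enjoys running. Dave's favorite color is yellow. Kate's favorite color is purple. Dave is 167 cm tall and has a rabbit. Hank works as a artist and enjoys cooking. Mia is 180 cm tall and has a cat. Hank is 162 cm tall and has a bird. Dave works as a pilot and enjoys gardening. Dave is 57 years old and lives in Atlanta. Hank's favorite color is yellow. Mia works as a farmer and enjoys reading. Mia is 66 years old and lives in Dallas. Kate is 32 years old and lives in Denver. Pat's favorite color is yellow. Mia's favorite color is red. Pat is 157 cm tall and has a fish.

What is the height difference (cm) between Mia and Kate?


|180 - 183| = 3

3


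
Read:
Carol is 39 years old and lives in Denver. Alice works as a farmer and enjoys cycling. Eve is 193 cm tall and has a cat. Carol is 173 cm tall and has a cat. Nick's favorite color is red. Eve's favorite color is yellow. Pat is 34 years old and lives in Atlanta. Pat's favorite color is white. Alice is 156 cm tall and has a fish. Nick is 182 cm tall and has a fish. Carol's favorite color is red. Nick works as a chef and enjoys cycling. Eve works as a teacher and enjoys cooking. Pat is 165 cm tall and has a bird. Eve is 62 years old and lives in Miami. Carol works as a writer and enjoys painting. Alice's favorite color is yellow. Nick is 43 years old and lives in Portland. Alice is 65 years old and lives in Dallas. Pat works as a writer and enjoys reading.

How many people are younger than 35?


Filter: 1

1


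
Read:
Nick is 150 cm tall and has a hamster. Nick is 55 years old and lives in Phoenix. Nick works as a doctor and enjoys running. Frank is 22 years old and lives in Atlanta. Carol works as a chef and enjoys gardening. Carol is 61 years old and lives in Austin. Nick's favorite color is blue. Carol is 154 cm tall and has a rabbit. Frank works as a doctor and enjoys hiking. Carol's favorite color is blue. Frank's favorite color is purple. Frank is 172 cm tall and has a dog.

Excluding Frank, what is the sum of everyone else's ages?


Sum (excluding Frank): 116

116


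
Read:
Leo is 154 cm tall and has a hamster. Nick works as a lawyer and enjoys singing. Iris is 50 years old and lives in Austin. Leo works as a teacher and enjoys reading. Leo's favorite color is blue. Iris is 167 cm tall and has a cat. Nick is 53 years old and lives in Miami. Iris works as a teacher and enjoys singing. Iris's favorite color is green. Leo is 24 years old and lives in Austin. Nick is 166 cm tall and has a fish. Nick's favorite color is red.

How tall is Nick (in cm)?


Nick is 166 cm tall

166


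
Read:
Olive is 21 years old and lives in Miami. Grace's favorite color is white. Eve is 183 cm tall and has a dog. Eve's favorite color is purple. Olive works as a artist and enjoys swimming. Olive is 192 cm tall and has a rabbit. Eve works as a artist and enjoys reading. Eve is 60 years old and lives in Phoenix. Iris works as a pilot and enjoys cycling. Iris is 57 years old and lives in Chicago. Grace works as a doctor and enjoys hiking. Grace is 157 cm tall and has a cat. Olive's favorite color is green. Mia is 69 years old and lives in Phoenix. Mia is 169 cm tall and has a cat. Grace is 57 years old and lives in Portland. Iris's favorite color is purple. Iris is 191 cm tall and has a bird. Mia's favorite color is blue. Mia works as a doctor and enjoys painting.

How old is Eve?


Eve is 60 years old

60


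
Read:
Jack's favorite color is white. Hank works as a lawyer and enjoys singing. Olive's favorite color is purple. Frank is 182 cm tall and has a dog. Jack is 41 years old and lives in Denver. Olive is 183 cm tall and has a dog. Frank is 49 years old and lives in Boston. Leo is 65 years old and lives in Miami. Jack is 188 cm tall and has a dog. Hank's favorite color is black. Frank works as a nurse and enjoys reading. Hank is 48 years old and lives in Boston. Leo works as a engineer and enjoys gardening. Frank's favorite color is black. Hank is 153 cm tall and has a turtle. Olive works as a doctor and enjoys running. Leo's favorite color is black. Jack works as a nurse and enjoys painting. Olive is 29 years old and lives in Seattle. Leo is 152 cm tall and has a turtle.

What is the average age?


Sum=232, n=5, avg=46.4

46.4


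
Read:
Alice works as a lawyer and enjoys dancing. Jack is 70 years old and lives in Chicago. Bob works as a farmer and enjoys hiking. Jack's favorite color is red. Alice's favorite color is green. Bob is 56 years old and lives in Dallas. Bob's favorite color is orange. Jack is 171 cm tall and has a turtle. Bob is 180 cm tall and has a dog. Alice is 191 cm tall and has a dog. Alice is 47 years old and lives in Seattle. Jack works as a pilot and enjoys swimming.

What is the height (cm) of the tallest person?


Tallest: Alice at 191 cm

191


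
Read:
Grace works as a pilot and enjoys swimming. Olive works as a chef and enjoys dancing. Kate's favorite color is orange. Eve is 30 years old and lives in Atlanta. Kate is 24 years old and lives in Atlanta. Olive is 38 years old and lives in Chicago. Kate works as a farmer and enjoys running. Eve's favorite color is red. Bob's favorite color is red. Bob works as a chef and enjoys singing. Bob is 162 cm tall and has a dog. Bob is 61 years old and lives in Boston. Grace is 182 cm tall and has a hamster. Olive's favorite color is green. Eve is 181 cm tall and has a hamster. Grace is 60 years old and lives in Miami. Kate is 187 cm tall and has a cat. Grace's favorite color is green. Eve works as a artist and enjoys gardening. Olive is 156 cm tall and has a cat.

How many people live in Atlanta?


Count in Atlanta: 2

2


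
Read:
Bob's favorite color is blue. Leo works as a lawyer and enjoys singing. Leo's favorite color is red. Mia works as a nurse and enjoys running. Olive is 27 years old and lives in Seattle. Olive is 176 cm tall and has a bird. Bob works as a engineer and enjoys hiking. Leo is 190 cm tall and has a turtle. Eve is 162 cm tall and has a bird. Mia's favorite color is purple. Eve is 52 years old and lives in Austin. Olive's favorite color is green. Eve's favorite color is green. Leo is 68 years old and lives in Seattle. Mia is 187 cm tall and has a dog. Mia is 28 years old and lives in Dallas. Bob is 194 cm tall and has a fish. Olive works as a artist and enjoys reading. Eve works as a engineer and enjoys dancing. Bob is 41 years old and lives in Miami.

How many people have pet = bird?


Count: 2

2


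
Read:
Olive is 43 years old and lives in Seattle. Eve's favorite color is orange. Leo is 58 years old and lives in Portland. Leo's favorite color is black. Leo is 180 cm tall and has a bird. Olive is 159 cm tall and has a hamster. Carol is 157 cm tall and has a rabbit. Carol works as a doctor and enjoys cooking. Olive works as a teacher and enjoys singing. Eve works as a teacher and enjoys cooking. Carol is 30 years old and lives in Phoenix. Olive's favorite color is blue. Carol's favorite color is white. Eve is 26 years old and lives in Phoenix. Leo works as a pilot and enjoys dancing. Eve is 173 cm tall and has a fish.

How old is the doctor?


The doctor is Carol, age 30

30


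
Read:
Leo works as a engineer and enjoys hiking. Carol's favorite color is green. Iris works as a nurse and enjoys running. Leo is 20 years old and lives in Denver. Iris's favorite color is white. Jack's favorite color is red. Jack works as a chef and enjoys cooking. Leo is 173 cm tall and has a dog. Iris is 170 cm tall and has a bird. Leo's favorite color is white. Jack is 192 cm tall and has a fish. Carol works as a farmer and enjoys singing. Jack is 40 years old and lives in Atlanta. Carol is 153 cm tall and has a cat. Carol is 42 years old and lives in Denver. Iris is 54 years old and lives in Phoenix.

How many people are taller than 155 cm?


Taller than 155: 3

3


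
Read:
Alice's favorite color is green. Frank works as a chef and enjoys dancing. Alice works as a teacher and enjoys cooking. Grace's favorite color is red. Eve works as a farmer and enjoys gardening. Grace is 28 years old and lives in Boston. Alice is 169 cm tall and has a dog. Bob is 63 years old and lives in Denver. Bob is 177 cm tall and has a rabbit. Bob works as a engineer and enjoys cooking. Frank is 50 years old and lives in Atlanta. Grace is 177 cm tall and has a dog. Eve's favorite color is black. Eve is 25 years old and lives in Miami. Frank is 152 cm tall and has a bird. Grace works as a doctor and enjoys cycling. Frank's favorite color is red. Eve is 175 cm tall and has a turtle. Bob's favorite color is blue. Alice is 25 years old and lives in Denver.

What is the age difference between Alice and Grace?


|25 - 28| = 3

3


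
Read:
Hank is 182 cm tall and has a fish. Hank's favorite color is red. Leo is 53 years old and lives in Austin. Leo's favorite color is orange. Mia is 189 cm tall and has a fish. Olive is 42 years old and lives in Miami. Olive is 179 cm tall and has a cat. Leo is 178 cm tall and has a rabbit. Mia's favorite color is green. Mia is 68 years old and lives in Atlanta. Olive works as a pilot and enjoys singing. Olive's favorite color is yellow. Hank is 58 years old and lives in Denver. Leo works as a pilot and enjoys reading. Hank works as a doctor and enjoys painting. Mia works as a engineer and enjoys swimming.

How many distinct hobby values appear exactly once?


Unique hobby values: 4

4


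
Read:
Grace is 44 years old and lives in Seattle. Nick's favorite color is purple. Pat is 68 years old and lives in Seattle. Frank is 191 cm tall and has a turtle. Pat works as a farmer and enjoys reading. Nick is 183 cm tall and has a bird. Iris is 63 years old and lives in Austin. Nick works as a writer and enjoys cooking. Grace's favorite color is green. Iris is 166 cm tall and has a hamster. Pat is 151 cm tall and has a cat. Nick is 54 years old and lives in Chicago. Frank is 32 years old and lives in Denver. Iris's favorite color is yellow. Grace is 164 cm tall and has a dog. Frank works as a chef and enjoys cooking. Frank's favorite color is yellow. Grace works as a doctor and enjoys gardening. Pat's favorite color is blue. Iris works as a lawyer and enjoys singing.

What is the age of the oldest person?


Oldest: Pat at 68

68


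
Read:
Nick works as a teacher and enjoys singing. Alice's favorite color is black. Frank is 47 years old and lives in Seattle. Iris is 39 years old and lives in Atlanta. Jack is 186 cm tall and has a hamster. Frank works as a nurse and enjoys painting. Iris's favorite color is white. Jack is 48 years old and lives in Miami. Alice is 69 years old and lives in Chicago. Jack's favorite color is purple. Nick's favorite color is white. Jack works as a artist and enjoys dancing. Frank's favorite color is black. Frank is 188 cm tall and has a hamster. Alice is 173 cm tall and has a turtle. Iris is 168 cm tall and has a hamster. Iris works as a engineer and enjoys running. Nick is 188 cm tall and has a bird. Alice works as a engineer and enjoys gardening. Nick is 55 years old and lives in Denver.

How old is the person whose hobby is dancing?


Person with hobby=dancing is Jack, age 48

48


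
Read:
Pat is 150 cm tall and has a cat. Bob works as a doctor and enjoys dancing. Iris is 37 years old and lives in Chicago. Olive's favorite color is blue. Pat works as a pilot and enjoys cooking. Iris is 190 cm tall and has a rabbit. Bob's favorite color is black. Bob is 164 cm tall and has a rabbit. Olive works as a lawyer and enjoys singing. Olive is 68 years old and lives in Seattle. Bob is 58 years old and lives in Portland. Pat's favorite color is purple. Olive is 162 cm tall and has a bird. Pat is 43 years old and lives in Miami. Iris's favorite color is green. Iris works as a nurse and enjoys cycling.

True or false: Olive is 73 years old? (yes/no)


Olive is actually 68. no

no


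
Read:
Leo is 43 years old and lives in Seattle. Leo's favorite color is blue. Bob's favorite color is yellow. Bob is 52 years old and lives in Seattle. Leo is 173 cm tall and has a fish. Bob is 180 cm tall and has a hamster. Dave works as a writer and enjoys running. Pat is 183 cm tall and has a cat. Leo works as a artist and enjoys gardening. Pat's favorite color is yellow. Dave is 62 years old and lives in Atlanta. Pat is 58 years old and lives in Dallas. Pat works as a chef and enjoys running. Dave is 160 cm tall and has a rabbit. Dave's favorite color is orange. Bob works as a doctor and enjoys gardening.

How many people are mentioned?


People: Dave, Pat, Leo, Bob. Count = 4

4


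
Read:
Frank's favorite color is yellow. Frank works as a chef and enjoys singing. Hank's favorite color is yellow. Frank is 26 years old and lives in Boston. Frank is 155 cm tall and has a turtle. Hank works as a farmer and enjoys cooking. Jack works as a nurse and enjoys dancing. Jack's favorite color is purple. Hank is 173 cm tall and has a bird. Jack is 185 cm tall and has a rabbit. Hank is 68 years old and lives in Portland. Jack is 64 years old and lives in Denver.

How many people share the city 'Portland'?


Count: 1

1


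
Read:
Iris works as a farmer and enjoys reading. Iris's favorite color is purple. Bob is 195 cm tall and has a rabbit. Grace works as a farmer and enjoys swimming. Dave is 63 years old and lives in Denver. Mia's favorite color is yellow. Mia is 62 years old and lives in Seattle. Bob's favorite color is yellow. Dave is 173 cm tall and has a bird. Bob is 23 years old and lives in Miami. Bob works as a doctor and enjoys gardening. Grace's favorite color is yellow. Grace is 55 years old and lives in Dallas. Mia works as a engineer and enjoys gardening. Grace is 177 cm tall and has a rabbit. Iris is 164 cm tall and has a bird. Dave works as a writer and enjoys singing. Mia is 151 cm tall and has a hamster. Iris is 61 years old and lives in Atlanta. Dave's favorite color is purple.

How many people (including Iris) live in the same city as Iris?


Iris lives in Atlanta. Count = 1

1


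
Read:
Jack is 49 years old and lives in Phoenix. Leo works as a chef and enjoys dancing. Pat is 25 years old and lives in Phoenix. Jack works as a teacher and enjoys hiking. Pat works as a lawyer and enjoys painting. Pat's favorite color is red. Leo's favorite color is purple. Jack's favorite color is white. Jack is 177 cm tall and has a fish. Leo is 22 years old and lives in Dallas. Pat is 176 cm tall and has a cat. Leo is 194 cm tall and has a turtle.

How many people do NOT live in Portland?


Not in Portland: 3

3


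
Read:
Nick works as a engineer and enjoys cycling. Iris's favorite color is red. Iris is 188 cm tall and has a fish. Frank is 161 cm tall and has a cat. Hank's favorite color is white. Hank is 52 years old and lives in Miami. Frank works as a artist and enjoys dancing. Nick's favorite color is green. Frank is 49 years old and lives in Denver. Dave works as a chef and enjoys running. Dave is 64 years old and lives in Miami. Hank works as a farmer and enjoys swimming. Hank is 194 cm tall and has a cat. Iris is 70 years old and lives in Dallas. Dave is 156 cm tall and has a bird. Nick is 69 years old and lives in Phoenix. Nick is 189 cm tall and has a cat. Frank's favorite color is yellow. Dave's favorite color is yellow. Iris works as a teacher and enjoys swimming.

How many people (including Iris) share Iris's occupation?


Iris is a teacher. Count = 1

1


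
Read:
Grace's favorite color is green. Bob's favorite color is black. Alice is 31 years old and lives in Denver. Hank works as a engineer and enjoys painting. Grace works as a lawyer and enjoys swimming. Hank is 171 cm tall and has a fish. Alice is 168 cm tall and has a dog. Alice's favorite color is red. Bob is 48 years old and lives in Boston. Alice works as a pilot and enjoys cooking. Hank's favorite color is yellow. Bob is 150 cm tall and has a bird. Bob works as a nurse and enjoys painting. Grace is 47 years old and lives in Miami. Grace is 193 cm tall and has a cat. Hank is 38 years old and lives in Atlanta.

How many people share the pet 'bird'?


Count: 1

1


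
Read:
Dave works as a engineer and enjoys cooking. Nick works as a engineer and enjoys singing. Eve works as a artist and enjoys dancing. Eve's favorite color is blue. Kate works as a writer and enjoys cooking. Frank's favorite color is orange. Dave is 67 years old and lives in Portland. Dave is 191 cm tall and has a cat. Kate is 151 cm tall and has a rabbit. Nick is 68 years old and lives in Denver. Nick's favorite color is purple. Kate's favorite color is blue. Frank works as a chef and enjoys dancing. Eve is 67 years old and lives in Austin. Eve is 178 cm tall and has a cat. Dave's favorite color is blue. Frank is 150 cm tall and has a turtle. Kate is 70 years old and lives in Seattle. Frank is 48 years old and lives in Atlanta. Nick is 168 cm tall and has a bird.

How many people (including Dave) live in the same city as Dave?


Dave lives in Portland. Count = 1

1


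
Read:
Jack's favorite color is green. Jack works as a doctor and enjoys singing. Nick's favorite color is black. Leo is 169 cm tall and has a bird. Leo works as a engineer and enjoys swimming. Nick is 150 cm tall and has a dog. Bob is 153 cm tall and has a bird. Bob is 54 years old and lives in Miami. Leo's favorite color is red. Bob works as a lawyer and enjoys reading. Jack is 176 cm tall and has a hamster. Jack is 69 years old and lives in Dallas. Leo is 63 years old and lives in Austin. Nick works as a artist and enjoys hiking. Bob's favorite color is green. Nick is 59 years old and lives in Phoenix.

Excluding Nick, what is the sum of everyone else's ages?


Sum (excluding Nick): 186

186


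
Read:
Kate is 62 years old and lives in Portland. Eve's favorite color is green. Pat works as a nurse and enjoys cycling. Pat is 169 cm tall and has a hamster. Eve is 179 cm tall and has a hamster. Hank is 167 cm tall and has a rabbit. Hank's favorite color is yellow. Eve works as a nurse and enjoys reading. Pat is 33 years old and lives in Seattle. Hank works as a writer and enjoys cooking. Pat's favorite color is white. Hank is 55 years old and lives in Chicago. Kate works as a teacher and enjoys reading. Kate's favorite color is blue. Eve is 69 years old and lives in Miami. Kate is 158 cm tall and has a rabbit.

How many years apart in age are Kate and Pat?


62 vs 33, diff = 29

29


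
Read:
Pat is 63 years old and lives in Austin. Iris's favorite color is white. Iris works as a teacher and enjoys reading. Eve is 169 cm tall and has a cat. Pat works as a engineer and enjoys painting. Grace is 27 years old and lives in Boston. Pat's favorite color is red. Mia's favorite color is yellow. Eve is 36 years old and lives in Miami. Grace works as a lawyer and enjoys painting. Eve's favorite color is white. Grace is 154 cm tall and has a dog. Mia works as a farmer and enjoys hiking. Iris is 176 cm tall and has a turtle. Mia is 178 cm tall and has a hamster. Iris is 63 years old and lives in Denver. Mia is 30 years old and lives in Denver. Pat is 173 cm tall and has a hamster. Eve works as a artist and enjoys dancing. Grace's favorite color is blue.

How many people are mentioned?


People: Iris, Eve, Grace, Mia, Pat. Count = 5

5


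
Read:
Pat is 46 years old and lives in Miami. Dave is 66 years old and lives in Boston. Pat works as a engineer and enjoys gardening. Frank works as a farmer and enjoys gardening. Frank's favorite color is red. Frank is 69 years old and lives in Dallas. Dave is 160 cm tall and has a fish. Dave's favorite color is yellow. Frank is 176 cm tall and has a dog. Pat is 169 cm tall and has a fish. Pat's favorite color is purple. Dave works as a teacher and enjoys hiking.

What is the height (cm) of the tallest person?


Tallest: Frank at 176 cm

176
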